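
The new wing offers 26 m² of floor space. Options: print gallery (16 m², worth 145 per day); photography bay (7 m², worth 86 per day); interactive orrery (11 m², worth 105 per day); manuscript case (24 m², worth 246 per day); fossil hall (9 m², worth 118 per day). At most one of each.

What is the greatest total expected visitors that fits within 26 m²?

263

The ratio heuristic lands on photography bay + fossil hall (204) but leaves 10 m² idle.
The 7 m² tied up in photography bay is better spent on print gallery — total rises to 263 (25 m²).
The closest alternative, manuscript case, reaches only 246.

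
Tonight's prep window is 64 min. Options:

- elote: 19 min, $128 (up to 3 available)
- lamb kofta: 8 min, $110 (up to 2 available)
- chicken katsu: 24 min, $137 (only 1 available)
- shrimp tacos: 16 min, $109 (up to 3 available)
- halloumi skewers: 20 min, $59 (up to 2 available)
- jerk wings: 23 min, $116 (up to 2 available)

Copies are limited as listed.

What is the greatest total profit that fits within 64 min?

Taking 2×lamb kofta + 3×shrimp tacos: 64 min used, 547 in profit.
Every other selection either busts 64 min or exceeds an availability limit or fails to beat 547.

547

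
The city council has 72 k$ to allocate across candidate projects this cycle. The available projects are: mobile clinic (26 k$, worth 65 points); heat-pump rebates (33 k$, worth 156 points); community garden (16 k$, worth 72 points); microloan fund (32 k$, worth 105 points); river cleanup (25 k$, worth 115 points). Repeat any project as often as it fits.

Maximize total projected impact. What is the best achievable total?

312

The ratio ordering already packs tightly: 2×heat-pump rebates, 66 k$, 312.
No other feasible combination exceeds 312.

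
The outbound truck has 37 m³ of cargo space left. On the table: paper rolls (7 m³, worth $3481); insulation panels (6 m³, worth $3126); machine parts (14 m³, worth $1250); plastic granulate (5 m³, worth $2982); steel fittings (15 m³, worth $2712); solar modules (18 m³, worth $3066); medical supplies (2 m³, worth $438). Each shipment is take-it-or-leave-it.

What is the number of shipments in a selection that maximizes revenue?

5

Optimal total is 12739.
For example paper rolls + insulation panels + plastic granulate + steel fittings + medical supplies achieves it, using 35 m³.
Every optimal selection uses 5 shipments.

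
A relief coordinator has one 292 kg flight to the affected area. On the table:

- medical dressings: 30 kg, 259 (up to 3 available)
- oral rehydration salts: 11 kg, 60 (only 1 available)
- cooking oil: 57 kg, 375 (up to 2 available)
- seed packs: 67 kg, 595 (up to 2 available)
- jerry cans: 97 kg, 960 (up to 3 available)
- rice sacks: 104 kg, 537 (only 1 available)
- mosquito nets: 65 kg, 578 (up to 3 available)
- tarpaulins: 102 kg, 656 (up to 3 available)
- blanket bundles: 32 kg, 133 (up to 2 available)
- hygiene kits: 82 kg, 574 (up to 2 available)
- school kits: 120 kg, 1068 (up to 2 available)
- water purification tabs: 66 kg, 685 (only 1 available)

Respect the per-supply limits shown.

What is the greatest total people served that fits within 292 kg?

2880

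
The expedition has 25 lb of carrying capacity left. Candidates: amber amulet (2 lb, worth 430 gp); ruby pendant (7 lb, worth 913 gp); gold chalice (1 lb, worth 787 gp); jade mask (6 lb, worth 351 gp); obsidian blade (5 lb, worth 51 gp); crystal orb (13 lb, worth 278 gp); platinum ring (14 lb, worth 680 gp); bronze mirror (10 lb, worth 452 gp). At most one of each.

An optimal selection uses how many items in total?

4

Best achievable value is 2810.
For example amber amulet + ruby pendant + gold chalice + platinum ring achieves it, using 24 lb.
Every optimal selection uses 4 items.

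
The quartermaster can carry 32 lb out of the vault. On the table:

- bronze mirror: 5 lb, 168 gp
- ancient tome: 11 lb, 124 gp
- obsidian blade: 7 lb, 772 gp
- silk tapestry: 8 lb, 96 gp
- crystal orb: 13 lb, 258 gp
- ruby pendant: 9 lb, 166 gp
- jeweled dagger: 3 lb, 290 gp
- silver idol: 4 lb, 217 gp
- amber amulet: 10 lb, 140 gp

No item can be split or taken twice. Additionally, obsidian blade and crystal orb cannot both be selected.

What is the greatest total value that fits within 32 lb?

1613

Best packing: bronze mirror + obsidian blade + ruby pendant + jeweled dagger + silver idol — 28 lb, 1613 total.
An exhaustive check of the 512 subsets confirms 1613.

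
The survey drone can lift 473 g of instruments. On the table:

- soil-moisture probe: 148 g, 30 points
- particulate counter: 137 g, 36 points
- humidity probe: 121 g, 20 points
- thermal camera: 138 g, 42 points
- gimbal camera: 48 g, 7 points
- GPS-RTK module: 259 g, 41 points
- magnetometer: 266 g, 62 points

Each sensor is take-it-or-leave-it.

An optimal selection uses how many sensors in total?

4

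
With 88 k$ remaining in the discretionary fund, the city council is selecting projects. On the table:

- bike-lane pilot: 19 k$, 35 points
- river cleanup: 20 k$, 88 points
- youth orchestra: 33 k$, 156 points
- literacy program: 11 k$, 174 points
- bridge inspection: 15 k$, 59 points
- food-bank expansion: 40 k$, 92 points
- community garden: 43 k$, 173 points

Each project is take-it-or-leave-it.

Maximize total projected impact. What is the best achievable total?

Ranking by ratio (projected impact/k$): literacy program 15.82, youth orchestra 4.73, river cleanup 4.40, community garden 4.02.
The ratio heuristic lands on river cleanup + youth orchestra + literacy program + bridge inspection (477) but leaves 9 k$ idle.
Dropping river cleanup and bridge inspection frees 35 k$; slotting in community garden (43 k$) lifts the total to 503 at 87 k$.
Next best is river cleanup + youth orchestra + literacy program + bridge inspection at 477 (79 k$) — short by 26.

503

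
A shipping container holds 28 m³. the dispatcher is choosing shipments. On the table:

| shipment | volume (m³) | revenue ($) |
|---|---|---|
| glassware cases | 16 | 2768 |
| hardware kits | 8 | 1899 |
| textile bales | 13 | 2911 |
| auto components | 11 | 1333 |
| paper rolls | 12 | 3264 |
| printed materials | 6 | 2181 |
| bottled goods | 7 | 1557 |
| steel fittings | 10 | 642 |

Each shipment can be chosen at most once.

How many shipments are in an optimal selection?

The maximum revenue within 28 m³ is 7344.
hardware kits + paper rolls + printed materials hits 7344 at 26 m³.
Any selection reaching 7344 contains exactly 3 shipments.

3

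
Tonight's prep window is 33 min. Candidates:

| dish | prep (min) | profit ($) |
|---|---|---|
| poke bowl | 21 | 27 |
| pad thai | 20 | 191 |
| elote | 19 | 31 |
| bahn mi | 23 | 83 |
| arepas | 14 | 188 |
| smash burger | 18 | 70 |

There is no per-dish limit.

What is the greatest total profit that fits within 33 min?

376

2×arepas uses 28 of the 33 min and totals 376.
No other feasible combination exceeds 376.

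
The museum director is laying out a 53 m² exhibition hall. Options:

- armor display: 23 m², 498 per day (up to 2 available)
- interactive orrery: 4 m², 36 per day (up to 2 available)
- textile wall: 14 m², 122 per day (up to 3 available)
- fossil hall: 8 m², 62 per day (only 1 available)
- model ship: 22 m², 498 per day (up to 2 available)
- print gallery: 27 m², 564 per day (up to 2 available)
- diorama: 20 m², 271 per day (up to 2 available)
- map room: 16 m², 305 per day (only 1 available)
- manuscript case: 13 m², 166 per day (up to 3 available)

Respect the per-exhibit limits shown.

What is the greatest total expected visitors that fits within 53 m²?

1098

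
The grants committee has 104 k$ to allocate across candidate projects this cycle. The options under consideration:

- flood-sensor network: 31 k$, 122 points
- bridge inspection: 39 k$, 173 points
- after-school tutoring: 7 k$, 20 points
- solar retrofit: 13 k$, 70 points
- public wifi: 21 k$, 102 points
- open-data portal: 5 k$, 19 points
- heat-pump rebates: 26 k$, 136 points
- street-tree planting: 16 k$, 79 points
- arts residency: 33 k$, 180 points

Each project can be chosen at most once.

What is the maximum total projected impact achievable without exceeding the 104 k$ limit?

A density-first pass picks after-school tutoring + solar retrofit + open-data portal + heat-pump rebates + street-tree planting + arts residency — 504 at 100 k$.
The 18 k$ tied up in solar retrofit and open-data portal is better spent on public wifi — total rises to 517 (103 k$).
The closest alternative, public wifi + open-data portal + heat-pump rebates + street-tree planting + arts residency, reaches only 516.

517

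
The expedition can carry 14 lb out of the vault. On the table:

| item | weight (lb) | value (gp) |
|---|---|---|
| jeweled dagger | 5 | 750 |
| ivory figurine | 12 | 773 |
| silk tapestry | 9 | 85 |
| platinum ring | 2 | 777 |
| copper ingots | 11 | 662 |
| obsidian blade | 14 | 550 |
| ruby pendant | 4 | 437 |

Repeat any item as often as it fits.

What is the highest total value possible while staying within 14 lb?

5439

By value per lb: platinum ring 388.50, jeweled dagger 150.00, ruby pendant 109.25, ivory figurine 64.42 lead.
Best packing: 7×platinum ring — 14 lb, 5439 total.
Nothing else within 14 lb beats 5439.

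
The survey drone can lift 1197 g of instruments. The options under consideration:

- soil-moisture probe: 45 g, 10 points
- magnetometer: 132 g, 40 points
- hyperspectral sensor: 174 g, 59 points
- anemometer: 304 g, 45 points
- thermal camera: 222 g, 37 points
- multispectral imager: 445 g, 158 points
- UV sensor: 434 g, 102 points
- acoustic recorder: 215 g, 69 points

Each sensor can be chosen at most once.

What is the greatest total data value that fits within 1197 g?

By data value per g: multispectral imager 0.36, hyperspectral sensor 0.34, acoustic recorder 0.32 lead.
A density-first pass picks soil-moisture probe + magnetometer + hyperspectral sensor + multispectral imager + acoustic recorder — 336 at 1011 g.
The 45 g tied up in soil-moisture probe is better spent on thermal camera — total rises to 363 (1188 g).
Every other selection either busts 1197 g or fails to beat 363.

363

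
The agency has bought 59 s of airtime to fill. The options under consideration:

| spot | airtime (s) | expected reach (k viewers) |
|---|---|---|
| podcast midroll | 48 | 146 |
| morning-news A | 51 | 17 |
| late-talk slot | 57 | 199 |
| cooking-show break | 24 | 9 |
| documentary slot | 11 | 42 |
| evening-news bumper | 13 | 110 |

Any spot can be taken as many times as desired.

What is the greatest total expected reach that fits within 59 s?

4×evening-news bumper uses 52 of the 59 s and totals 440.
No other feasible combination exceeds 440.

440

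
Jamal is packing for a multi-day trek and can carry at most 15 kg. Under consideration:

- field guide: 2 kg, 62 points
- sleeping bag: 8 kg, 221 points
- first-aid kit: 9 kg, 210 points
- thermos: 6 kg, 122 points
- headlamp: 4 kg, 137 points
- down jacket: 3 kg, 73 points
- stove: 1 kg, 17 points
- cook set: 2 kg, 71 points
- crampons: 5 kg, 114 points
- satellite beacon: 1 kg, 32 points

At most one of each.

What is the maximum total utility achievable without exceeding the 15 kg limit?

461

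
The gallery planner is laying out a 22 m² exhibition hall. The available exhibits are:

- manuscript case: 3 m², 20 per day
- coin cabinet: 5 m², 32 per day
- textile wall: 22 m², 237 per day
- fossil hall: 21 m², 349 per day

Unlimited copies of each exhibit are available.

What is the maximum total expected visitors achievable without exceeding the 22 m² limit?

Fossil hall uses 21 of the 22 m² and totals 349.
The spare 1 m² is too small for any remaining exhibit, and no exchange beats 349.

349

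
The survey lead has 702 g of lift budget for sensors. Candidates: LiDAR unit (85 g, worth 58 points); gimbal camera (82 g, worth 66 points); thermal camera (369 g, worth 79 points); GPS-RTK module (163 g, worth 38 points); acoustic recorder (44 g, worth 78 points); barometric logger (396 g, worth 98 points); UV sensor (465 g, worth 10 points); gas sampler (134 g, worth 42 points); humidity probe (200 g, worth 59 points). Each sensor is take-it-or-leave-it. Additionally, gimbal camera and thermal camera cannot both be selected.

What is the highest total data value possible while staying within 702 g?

LiDAR unit + gimbal camera + acoustic recorder + gas sampler + humidity probe uses 545 of the 702 g and totals 303.
Runner-up LiDAR unit + gimbal camera + acoustic recorder + barometric logger tops out at 300.

303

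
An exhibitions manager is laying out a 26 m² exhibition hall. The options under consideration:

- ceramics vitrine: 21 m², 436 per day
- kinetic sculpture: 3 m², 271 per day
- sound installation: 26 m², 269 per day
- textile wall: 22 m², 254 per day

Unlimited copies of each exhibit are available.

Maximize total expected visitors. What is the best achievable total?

2168

Taking 8×kinetic sculpture: 24 m² used, 2168 in expected visitors.
Nothing else within 26 m² beats 2168.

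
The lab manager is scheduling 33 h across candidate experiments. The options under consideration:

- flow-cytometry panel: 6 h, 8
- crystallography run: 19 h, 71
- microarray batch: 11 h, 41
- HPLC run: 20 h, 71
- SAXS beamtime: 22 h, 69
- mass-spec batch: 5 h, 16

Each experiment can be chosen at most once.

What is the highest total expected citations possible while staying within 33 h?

Taking crystallography run + microarray batch: 30 h used, 112 in expected citations.
Microarray batch + HPLC run (31 h) also reaches 112 — a tie, but nothing goes higher.

112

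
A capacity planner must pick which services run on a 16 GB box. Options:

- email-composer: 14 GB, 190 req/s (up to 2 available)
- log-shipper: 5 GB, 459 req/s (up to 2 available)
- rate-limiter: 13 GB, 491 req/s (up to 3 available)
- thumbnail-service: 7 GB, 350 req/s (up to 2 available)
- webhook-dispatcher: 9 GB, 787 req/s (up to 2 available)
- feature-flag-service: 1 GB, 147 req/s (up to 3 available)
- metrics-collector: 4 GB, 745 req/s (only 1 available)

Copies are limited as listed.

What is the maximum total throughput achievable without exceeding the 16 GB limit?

1973

Taking the top-ratio services first gives log-shipper + 3×feature-flag-service + metrics-collector for 1645 (12 GB).
Dropping log-shipper frees 5 GB; slotting in webhook-dispatcher (9 GB) lifts the total to 1973 at 16 GB.
Every other selection either busts 16 GB or exceeds an availability limit or fails to beat 1973.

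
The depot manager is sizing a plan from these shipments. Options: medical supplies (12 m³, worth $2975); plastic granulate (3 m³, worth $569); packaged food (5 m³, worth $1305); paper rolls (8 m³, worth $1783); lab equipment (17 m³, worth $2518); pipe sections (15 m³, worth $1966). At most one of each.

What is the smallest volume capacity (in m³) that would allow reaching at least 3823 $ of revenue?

Look for the lowest-volume combination reaching 3823.
Taking medical supplies + packaged food gives 4280 (≥ 3823) for 17 m³.
No combination under 17 m³ hits 3823.

17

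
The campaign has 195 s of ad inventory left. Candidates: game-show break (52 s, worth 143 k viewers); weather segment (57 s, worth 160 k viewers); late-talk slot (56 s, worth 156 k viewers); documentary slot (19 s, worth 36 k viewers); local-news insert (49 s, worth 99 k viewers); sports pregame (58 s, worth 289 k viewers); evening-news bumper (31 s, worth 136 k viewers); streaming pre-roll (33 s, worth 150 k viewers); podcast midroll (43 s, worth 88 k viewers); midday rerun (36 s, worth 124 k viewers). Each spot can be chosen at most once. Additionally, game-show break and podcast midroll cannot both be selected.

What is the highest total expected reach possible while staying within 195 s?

754

Filling by ratio: documentary slot + sports pregame + evening-news bumper + streaming pre-roll + midday rerun for 735, with 18 s left unused.
Dropping midday rerun frees 36 s; slotting in game-show break (52 s) lifts the total to 754 at 193 s.
Next best is weather segment + sports pregame + evening-news bumper + streaming pre-roll at 735 (179 s) — short by 19.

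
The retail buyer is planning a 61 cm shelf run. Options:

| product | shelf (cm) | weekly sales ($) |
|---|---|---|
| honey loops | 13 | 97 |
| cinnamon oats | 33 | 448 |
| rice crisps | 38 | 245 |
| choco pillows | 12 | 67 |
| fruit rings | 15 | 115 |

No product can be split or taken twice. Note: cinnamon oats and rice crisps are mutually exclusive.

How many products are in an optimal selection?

3

Best achievable weekly sales is 660.
One optimal bundle: honey loops + cinnamon oats + fruit rings (61 cm).
All optima have 3 products.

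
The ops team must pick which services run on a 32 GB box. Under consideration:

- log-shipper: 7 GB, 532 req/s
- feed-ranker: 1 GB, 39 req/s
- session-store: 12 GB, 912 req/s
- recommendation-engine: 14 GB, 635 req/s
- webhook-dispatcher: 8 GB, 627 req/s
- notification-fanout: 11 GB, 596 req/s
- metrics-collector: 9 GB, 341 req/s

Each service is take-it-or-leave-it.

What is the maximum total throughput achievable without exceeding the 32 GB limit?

2174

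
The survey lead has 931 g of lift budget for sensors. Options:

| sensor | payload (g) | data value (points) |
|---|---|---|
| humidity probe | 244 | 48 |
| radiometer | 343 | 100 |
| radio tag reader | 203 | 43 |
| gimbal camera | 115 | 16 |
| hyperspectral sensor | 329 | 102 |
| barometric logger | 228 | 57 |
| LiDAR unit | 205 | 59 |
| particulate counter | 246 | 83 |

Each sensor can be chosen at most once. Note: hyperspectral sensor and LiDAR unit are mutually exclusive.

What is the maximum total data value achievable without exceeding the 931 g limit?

Radiometer + hyperspectral sensor + particulate counter uses 918 of the 931 g and totals 285.

285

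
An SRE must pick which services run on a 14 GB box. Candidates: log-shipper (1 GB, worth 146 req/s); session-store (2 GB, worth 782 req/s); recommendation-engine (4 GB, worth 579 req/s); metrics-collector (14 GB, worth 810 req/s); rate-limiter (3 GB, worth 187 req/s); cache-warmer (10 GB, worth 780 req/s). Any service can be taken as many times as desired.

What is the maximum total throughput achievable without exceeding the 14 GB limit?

The ratio ordering already packs tightly: 7×session-store, 14 GB, 5474.

5474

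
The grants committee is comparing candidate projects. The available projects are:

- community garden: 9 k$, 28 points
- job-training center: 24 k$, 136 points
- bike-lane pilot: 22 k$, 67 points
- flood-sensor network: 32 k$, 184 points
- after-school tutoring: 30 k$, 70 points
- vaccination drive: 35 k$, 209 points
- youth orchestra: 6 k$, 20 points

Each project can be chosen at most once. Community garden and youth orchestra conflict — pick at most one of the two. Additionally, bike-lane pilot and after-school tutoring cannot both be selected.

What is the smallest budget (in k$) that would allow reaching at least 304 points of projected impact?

56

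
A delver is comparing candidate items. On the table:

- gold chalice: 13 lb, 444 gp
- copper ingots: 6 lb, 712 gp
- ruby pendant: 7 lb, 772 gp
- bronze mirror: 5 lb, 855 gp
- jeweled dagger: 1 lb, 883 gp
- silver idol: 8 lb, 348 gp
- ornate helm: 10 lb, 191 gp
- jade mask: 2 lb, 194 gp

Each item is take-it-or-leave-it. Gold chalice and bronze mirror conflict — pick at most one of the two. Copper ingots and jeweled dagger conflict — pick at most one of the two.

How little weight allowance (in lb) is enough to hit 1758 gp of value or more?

Look for the lowest-weight combination reaching 1758.
Taking bronze mirror + jeweled dagger + jade mask gives 1932 (≥ 1758) for 8 lb.
No combination under 8 lb hits 1758.

8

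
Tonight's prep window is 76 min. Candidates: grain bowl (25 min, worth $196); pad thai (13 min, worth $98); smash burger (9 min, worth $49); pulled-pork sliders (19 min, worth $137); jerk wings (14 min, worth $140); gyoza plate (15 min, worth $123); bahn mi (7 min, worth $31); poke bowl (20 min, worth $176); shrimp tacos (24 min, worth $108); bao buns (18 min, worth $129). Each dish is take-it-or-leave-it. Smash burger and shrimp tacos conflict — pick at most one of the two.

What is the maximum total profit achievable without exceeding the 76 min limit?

The ratio ordering already packs tightly: grain bowl + jerk wings + gyoza plate + poke bowl, 74 min, 635.
The closest alternative, smash burger + jerk wings + gyoza plate + poke bowl + bao buns, reaches only 617.

635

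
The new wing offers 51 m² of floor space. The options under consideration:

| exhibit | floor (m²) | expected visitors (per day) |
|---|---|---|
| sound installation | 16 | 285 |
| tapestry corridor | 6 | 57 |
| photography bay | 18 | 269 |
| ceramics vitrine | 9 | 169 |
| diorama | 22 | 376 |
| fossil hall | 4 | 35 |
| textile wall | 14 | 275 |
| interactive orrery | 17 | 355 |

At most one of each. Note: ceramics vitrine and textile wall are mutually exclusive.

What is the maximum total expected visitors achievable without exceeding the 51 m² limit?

950

Sound installation + fossil hall + textile wall + interactive orrery uses 51 of the 51 m² and totals 950.
That's the maximum — no feasible swap from here does better than 950.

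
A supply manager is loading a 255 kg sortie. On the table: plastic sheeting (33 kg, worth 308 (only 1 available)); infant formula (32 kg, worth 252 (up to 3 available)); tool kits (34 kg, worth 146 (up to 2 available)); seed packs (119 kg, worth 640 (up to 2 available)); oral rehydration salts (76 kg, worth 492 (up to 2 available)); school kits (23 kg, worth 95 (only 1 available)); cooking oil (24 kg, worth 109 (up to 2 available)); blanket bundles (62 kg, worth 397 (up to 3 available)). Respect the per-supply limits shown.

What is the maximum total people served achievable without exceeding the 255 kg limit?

1858

By people served per kg: plastic sheeting 9.33, infant formula 7.88, oral rehydration salts 6.47 lead.
Greedy by ratio would take plastic sheeting + 3×infant formula + oral rehydration salts + 2×cooking oil: 253 kg used, total 1774.
Replace oral rehydration salts and 2×cooking oil with 2×blanket bundles: the trade gains 84 net, giving 1858 at 253 kg.
No other feasible combination exceeds 1858.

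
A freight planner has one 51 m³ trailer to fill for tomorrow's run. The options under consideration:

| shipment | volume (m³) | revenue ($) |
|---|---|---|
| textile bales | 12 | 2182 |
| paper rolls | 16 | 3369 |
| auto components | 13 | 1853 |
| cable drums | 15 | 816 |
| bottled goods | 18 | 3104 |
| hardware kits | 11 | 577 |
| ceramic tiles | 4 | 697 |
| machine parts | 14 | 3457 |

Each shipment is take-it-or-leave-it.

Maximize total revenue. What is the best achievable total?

A density-first pass picks textile bales + paper rolls + ceramic tiles + machine parts — 9705 at 46 m³.
Dropping textile bales and ceramic tiles frees 16 m³; slotting in bottled goods (18 m³) lifts the total to 9930 at 48 m³.
Nothing else within 51 m³ beats 9930.

9930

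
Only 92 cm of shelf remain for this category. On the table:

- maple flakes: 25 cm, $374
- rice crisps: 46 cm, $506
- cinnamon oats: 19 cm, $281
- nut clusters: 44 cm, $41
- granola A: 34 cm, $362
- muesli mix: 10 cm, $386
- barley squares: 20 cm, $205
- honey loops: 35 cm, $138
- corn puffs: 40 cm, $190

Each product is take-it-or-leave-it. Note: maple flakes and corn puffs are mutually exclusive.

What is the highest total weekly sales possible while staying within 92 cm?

1403

The ratio ordering already packs tightly: maple flakes + cinnamon oats + granola A + muesli mix, 88 cm, 1403.
Next best is maple flakes + granola A + muesli mix + barley squares at 1327 (89 cm) — short by 76.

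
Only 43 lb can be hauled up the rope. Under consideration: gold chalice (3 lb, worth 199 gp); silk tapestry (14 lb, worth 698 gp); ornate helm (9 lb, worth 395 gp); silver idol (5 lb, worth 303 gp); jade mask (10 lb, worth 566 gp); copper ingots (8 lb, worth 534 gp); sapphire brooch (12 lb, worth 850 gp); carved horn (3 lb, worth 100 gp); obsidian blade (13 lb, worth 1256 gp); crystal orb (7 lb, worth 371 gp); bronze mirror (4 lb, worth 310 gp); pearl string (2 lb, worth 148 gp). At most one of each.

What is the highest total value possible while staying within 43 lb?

The ratio ordering already packs tightly: gold chalice + copper ingots + sapphire brooch + obsidian blade + bronze mirror + pearl string, 42 lb, 3297.

3297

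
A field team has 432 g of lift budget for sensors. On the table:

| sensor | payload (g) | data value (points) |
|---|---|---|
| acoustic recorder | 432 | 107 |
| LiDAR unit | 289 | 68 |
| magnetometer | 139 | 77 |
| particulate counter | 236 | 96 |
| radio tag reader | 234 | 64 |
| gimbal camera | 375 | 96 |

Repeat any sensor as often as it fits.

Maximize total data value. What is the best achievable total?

231

Ranking by ratio (data value/g): magnetometer 0.55, particulate counter 0.41, radio tag reader 0.27.
Taking 3×magnetometer: 417 g used, 231 in data value.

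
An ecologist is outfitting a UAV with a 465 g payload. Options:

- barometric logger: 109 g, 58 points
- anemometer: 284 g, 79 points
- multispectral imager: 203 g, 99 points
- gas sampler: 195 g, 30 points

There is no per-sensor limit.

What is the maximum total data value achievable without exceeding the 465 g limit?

Best packing: 4×barometric logger — 436 g, 232 total.

232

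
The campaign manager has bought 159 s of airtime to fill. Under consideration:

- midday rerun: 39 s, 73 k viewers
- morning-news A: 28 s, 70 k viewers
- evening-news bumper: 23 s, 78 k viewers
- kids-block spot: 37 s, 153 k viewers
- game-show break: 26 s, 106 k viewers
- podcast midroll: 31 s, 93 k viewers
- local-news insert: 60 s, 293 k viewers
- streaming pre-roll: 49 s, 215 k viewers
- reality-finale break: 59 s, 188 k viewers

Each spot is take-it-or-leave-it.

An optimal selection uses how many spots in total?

4

The maximum expected reach within 159 s is 692.
One optimal bundle: evening-news bumper + game-show break + local-news insert + streaming pre-roll (158 s).
Any selection reaching 692 contains exactly 4 spots.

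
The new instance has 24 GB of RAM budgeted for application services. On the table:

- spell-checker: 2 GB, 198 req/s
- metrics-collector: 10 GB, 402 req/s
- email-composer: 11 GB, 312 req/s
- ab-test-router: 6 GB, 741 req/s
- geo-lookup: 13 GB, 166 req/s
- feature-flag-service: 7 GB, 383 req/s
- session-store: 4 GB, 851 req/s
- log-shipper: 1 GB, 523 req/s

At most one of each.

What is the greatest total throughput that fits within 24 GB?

2715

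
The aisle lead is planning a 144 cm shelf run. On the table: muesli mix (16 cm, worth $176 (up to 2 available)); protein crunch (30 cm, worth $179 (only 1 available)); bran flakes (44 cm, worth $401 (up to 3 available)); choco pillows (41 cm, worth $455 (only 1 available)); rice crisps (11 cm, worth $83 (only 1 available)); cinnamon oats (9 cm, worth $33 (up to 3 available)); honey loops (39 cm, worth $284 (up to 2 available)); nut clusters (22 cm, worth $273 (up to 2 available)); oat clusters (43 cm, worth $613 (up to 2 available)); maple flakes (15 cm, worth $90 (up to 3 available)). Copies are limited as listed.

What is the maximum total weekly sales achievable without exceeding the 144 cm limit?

A density-first pass picks rice crisps + 2×nut clusters + 2×oat clusters — 1855 at 141 cm.
Replace rice crisps and 2×nut clusters with muesli mix + choco pillows: the trade gains 2 net, giving 1857 at 143 cm.

1857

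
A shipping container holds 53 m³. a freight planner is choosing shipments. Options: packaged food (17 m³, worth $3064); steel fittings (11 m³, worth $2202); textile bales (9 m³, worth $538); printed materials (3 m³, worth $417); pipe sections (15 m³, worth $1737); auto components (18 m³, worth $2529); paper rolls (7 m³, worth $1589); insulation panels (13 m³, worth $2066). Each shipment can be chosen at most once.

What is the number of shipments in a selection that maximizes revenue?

4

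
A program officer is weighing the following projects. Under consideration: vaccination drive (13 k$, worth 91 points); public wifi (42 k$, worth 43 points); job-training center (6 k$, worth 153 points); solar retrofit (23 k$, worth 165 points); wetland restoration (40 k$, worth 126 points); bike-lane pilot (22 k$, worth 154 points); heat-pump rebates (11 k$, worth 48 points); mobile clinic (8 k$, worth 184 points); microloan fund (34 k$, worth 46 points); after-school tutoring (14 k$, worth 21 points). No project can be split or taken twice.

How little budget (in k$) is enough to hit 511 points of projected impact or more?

47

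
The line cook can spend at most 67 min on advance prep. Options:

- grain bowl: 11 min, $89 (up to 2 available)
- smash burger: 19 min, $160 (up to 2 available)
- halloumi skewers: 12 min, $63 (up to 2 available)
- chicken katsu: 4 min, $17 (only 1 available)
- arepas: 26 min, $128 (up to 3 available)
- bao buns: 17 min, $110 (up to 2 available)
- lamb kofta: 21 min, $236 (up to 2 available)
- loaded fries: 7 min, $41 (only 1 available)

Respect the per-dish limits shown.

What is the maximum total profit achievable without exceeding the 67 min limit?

650

Filling by ratio: smash burger + chicken katsu + 2×lamb kofta for 649, with 2 min left unused.
Dropping smash burger and chicken katsu frees 23 min; slotting in 2×grain bowl (22 min) lifts the total to 650 at 64 min.
Nothing else within 67 min beats 650.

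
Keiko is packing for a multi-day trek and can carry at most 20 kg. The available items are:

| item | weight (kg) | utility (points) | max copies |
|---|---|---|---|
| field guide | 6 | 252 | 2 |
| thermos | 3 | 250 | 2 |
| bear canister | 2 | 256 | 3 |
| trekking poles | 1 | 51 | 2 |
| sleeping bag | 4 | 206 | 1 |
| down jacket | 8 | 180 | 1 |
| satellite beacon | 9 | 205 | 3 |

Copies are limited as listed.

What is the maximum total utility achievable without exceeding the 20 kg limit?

1622

The ratio heuristic lands on 2×thermos + 3×bear canister + 2×trekking poles + sleeping bag (1576) but leaves 2 kg idle.
The 4 kg tied up in sleeping bag is better spent on field guide — total rises to 1622 (20 kg).
Every other selection either busts 20 kg or exceeds an availability limit or fails to beat 1622.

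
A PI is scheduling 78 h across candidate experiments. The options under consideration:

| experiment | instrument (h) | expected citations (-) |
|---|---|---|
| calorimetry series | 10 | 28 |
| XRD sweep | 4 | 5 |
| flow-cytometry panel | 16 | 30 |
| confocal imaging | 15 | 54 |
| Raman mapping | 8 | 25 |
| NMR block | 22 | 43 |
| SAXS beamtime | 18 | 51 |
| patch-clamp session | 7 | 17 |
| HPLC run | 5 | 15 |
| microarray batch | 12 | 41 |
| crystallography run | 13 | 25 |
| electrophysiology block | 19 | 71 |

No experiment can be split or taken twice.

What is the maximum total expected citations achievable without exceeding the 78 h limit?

Confocal imaging + Raman mapping + SAXS beamtime + HPLC run + microarray batch + electrophysiology block uses 77 of the 78 h and totals 257.
The closest alternative, calorimetry series + confocal imaging + Raman mapping + patch-clamp session + HPLC run + microarray batch + electrophysiology block, reaches only 251.

257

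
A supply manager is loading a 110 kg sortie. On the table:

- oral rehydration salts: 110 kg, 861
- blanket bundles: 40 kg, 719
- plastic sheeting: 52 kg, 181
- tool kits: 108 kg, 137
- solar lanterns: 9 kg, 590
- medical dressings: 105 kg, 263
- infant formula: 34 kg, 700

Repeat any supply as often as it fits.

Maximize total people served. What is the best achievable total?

By people served per kg: solar lanterns 65.56, infant formula 20.59, blanket bundles 17.98, oral rehydration salts 7.83 lead.
12×solar lanterns uses 108 of the 110 kg and totals 7080.

7080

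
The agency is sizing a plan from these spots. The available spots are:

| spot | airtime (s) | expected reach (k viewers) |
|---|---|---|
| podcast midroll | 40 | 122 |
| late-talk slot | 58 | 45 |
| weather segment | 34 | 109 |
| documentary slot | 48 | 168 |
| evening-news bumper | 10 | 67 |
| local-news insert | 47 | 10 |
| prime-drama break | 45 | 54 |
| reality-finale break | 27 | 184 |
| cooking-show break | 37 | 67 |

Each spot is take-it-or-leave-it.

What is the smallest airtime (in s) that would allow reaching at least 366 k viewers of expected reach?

77

Minimise s subject to total expected reach ≥ 366.
Taking podcast midroll + evening-news bumper + reality-finale break gives 373 (≥ 366) for 77 s.
No combination under 77 s hits 366.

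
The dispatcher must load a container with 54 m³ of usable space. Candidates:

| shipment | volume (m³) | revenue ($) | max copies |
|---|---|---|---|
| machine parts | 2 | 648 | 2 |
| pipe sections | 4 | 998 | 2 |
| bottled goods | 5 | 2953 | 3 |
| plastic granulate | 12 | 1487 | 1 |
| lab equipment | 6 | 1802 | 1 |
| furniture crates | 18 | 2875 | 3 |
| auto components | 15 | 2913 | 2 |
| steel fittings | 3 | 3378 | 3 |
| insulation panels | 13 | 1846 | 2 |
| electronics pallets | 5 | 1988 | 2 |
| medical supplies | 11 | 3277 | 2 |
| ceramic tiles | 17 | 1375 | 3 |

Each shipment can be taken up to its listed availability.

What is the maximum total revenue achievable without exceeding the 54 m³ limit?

28696

By revenue per m³: steel fittings 1126.00, bottled goods 590.60, electronics pallets 397.60 lead.
A density-first pass picks 2×machine parts + 2×pipe sections + 3×bottled goods + lab equipment + 3×steel fittings + 2×electronics pallets — 28063 at 52 m³.
Dropping machine parts and 2×pipe sections frees 10 m³; slotting in medical supplies (11 m³) lifts the total to 28696 at 53 m³.
The spare 1 m³ is too small for any remaining shipment, and no exchange beats 28696.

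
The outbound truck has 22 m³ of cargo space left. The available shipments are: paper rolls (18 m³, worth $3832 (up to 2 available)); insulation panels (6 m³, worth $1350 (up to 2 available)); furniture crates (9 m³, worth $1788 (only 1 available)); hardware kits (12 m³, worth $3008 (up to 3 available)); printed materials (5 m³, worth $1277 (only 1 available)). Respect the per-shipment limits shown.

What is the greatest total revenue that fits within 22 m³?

4796

The ratio heuristic lands on hardware kits + printed materials (4285) but leaves 5 m³ idle.
The 5 m³ tied up in printed materials is better spent on furniture crates — total rises to 4796 (21 m³).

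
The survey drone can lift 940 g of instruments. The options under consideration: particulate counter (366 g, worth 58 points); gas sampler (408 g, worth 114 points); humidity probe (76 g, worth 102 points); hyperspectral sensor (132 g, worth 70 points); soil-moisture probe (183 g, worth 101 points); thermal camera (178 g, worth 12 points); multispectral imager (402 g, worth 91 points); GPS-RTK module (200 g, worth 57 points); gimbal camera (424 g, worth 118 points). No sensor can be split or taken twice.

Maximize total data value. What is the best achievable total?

391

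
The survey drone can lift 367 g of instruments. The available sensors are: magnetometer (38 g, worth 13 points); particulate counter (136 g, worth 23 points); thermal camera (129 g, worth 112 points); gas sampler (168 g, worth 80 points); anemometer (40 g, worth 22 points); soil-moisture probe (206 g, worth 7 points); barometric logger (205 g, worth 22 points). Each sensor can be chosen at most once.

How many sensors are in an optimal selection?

3

Optimal total is 214.
One optimal bundle: thermal camera + gas sampler + anemometer (337 g).
Any selection reaching 214 contains exactly 3 sensors.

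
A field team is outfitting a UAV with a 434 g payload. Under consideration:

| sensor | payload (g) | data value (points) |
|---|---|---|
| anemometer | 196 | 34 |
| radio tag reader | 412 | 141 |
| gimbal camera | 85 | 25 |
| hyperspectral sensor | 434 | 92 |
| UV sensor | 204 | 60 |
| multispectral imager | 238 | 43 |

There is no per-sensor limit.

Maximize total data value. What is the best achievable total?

Radio tag reader uses 412 of the 434 g and totals 141.
Every other selection either busts 434 g or fails to beat 141.

141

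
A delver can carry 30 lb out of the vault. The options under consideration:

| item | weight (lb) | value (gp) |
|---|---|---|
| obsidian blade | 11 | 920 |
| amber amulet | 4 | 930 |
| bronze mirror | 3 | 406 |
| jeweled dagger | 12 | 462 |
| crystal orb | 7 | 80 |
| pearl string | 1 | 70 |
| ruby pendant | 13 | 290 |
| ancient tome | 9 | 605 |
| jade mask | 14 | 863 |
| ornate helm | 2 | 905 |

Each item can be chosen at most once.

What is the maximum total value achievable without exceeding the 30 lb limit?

By value per lb: ornate helm 452.50, amber amulet 232.50, bronze mirror 135.33, obsidian blade 83.64 lead.
Obsidian blade + amber amulet + bronze mirror + pearl string + ancient tome + ornate helm uses 30 of the 30 lb and totals 3836.
Next best is obsidian blade + amber amulet + bronze mirror + ancient tome + ornate helm at 3766 (29 lb) — short by 70.

3836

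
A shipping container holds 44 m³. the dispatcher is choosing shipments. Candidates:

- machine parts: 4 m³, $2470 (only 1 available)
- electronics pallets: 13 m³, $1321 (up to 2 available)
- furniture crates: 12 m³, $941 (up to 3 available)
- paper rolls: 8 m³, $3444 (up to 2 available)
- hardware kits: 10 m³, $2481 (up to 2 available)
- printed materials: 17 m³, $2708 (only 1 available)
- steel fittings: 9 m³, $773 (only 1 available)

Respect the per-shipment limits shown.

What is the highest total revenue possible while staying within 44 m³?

Taking machine parts + 2×paper rolls + 2×hardware kits: 40 m³ used, 14320 in revenue.

14320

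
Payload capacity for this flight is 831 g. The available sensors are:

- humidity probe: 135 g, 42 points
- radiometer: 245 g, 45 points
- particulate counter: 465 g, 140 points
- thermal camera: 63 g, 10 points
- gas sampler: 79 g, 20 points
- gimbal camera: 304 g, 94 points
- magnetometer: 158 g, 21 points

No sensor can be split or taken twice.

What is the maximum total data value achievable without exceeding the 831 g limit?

Filling by ratio: humidity probe + radiometer + thermal camera + gas sampler + gimbal camera for 211, with 5 g left unused.
A better packing is particulate counter + gimbal camera: 769 g, total 234.
An exhaustive check of the 128 subsets confirms 234.

234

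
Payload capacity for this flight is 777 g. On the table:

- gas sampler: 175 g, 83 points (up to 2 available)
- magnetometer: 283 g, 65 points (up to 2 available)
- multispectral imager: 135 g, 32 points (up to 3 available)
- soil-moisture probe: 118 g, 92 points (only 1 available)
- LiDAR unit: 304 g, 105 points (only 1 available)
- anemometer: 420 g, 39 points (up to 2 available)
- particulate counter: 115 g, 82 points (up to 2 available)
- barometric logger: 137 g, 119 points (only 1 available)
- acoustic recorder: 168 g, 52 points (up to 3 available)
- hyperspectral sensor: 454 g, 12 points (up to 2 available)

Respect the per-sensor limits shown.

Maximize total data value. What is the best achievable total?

Greedy by ratio would take gas sampler + soil-moisture probe + 2×particulate counter + barometric logger: 660 g used, total 458.
Replace particulate counter with gas sampler: the trade gains 1 net, giving 459 at 720 g.

459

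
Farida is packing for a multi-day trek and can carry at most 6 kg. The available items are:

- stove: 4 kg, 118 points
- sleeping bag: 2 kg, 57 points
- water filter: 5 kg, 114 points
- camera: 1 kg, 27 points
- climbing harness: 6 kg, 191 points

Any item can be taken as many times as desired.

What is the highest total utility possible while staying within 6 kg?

191

Climbing harness uses 6 of the 6 kg and totals 191.
Every other selection either busts 6 kg or fails to beat 191.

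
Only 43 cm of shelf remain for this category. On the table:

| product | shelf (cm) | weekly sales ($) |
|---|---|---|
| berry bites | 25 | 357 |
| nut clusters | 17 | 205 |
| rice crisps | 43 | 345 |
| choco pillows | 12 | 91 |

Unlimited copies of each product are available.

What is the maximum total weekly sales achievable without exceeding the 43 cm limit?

562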